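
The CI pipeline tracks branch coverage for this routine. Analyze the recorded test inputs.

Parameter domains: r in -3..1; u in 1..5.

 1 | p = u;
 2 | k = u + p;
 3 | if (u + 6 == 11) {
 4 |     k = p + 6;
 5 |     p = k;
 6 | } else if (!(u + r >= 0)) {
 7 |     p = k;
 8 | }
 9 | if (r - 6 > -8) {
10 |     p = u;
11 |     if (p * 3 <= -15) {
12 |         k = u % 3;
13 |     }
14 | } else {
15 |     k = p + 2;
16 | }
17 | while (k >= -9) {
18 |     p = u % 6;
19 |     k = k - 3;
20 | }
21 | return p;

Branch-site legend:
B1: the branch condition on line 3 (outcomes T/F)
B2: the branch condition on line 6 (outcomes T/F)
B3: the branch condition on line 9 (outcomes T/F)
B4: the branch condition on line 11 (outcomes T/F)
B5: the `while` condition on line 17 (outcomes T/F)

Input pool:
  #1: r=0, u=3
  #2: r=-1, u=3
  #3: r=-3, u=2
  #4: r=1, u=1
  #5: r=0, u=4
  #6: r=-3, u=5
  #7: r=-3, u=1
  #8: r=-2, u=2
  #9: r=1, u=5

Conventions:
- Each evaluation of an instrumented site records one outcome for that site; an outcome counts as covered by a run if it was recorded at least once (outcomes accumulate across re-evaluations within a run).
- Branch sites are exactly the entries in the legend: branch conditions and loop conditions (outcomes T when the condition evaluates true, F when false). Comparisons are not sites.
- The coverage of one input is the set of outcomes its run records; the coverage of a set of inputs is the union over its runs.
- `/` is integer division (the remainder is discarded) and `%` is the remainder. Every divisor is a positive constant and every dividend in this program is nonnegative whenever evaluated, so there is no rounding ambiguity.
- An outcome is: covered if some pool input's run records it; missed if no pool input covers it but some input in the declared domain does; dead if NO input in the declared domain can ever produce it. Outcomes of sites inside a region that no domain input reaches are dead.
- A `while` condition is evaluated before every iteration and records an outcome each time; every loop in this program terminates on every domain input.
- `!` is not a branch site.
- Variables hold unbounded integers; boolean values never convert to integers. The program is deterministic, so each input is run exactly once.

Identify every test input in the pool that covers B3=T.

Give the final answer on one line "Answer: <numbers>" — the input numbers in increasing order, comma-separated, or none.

input #1 (r=0, u=3): covers B3=T
input #2 (r=-1, u=3): covers B3=T
input #3 (r=-3, u=2): misses B3=T
input #4 (r=1, u=1): covers B3=T
input #5 (r=0, u=4): covers B3=T
input #6 (r=-3, u=5): misses B3=T
input #7 (r=-3, u=1): misses B3=T
input #8 (r=-2, u=2): misses B3=T
input #9 (r=1, u=5): covers B3=T

Answer: 1, 2, 4, 5, 9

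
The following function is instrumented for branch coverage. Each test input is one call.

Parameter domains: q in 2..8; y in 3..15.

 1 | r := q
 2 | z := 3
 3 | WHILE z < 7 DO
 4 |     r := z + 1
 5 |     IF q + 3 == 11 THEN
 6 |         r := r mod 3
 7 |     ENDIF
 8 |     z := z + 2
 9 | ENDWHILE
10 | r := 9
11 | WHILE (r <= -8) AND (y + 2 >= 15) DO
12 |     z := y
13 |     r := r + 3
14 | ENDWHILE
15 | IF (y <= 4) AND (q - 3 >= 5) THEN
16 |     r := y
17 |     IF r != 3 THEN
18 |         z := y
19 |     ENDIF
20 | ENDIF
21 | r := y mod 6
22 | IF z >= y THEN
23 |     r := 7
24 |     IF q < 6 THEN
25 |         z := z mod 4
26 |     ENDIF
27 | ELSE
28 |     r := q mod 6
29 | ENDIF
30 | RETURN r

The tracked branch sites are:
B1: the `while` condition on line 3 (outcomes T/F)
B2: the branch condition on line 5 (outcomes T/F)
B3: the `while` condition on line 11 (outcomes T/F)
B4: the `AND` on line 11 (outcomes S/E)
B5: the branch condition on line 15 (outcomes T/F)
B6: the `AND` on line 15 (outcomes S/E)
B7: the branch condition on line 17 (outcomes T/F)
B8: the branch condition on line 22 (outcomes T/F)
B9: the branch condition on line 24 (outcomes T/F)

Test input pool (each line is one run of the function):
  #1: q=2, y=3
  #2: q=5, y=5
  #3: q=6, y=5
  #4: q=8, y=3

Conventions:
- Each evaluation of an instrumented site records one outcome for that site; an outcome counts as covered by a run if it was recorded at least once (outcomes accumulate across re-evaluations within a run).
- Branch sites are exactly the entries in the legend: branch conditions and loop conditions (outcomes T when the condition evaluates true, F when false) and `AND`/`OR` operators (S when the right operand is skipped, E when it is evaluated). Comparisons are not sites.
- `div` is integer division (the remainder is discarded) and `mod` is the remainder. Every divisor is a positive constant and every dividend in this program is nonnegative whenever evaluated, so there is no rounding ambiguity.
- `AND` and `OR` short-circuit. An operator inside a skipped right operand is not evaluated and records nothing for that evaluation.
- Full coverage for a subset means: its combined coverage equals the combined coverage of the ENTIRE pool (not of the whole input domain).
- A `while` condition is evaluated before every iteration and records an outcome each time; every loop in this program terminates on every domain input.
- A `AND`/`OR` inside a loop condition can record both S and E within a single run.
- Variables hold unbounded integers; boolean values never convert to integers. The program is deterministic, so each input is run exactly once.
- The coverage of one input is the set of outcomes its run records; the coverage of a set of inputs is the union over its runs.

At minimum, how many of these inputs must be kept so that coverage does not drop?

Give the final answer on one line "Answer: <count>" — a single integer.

test 1 (q=2, y=3) fires B1->T, B2->F, B1->T, B2->F, B1->F, B4->S, B3->F, B6->E, B5->F, B8->T, B9->T; hits B1=T, B1=F, B2=F, B3=F, B4=S, B5=F, B6=E, B8=T, B9=T
test 2 (q=5, y=5) fires B1->T, B2->F, B1->T, B2->F, B1->F, B4->S, B3->F, B6->S, B5->F, B8->T, B9->T; hits B1=T, B1=F, B2=F, B3=F, B4=S, B5=F, B6=S, B8=T, B9=T
test 3 (q=6, y=5) fires B1->T, B2->F, B1->T, B2->F, B1->F, B4->S, B3->F, B6->S, B5->F, B8->T, B9->F; hits B1=T, B1=F, B2=F, B3=F, B4=S, B5=F, B6=S, B8=T, B9=F
test 4 (q=8, y=3) fires B1->T, B2->T, B1->T, B2->T, B1->F, B4->S, B3->F, B6->E, B5->T, B7->F, B8->T, B9->F; hits B1=T, B1=F, B2=T, B3=F, B4=S, B5=T, B6=E, B7=F, B8=T, B9=F
together the pool reaches 14 outcomes: B1=T, B1=F, B2=T, B2=F, B3=F, B4=S, B5=T, B5=F, B6=S, B6=E, B7=F, B8=T, B9=T, B9=F
no size-1 subset reaches all 14 outcomes (best union: 10/14)
at size 2, {2, 4} reaches all 14 outcomes; every lexicographically earlier size-2 subset fails

Answer: 2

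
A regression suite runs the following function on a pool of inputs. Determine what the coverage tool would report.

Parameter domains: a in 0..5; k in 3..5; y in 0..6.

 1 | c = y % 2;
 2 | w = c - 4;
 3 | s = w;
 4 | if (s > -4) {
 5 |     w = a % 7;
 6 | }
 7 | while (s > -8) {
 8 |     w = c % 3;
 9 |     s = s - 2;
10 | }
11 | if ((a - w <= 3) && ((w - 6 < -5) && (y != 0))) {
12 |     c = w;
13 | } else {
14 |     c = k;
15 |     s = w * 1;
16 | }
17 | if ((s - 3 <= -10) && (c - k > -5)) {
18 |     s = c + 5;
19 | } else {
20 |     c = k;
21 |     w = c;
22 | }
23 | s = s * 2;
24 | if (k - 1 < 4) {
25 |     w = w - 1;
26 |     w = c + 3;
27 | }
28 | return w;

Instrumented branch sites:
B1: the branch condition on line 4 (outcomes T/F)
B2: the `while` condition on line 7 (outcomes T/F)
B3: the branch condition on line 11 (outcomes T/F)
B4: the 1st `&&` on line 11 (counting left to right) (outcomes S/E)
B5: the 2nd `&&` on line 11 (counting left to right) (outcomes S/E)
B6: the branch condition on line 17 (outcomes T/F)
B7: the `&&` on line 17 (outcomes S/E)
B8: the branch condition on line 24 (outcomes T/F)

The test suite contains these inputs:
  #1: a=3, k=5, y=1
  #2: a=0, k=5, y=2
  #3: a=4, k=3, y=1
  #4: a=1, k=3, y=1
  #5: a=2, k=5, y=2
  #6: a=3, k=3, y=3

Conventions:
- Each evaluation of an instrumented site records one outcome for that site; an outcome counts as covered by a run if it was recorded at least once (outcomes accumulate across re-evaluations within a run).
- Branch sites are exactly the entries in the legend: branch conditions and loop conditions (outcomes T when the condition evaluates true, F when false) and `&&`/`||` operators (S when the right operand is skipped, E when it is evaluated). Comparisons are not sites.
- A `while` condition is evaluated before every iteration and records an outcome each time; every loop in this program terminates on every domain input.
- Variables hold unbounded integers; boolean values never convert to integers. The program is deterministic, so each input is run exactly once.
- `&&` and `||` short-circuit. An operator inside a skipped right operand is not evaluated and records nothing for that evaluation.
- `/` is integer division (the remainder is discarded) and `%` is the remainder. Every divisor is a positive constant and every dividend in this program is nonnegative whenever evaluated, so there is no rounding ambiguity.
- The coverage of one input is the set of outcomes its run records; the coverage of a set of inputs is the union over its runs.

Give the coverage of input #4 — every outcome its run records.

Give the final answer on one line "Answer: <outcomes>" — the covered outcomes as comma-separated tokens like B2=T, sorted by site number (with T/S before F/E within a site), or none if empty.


Running input #4 (a=1, k=3, y=1), event by event:
  B1->T, B2->T, B2->T, B2->T, B2->F, B4->E, B5->S, B3->F, B7->S, B6->F
  B8->T
collecting distinct outcomes: B1=T, B2=T, B2=F, B3=F, B4=E, B5=S, B6=F, B7=S, B8=T
Answer: B1=T, B2=T, B2=F, B3=F, B4=E, B5=S, B6=F, B7=S, B8=T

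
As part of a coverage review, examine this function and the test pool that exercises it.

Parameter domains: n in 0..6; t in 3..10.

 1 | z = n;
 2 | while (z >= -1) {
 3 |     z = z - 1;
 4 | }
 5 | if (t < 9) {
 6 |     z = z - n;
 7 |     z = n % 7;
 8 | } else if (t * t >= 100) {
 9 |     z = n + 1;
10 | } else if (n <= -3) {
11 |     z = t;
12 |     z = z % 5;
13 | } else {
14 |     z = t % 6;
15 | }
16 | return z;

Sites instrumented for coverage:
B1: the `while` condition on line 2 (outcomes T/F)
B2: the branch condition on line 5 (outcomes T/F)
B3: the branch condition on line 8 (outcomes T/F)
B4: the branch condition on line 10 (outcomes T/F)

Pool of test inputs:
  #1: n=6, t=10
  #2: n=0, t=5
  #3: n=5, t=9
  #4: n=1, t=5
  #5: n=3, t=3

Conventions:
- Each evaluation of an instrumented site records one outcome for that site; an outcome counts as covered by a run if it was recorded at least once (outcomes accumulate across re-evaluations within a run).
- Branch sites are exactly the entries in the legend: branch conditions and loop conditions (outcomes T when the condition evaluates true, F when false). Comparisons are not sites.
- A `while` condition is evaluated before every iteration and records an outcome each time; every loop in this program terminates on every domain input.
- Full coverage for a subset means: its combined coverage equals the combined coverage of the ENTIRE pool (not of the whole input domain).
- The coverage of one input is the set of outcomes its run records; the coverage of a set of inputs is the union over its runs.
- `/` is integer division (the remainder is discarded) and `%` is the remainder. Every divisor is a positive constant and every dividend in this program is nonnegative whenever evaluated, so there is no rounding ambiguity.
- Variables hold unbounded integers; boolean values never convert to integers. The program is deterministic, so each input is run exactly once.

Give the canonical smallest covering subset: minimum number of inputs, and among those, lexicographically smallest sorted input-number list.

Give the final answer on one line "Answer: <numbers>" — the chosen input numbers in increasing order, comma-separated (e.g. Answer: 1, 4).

run #1 (n=6, t=10) records B1=T, B1=F, B2=F, B3=T
run #2 (n=0, t=5) records B1=T, B1=F, B2=T
run #3 (n=5, t=9) records B1=T, B1=F, B2=F, B3=F, B4=F
run #4 (n=1, t=5) records B1=T, B1=F, B2=T
run #5 (n=3, t=3) records B1=T, B1=F, B2=T
the full pool covers 7 outcomes: B1=T, B1=F, B2=T, B2=F, B3=T, B3=F, B4=F
size 1 is not enough: best union over all size-1 subsets is 5/7
size 2 is not enough: best union over all size-2 subsets is 6/7
at size 3, {1, 2, 3} reaches all 7 outcomes; every lexicographically earlier size-3 subset fails

Answer: 1, 2, 3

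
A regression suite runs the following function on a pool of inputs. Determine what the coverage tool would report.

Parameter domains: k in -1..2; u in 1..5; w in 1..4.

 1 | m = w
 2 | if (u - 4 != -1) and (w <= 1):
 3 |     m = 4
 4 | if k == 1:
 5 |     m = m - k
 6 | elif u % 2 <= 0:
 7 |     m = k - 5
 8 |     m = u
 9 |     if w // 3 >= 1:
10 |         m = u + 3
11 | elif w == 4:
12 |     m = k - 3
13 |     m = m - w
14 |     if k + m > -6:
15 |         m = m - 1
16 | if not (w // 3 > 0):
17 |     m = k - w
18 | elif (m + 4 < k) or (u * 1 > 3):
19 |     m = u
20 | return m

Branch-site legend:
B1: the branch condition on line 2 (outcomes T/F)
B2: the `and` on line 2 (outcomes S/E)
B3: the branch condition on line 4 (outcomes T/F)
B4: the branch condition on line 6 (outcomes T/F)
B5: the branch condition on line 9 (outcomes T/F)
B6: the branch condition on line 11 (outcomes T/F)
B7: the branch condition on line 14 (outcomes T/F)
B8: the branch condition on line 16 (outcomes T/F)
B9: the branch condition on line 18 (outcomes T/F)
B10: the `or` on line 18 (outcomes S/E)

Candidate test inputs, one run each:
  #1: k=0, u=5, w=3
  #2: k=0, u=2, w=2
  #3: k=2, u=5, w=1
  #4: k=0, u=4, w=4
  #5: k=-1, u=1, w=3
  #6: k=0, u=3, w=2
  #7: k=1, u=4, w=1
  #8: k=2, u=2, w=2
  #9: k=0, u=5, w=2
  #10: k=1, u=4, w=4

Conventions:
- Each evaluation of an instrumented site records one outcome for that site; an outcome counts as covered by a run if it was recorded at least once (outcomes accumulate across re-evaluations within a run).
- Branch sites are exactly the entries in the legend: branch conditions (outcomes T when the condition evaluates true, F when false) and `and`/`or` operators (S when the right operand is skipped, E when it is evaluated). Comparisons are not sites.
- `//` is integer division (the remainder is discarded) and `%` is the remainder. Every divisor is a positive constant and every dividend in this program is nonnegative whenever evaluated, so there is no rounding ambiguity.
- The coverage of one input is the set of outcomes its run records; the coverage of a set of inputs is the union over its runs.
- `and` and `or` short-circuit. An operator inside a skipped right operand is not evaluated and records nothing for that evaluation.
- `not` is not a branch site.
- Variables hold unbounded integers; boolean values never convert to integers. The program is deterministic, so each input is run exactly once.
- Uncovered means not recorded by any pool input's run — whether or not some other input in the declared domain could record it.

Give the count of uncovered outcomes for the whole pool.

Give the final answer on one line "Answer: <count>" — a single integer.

test 1 (k=0, u=5, w=3) hits B1=F, B2=E, B3=F, B4=F, B6=F, B8=F, B9=T, B10=E
test 2 (k=0, u=2, w=2) hits B1=F, B2=E, B3=F, B4=T, B5=F, B8=T
test 3 (k=2, u=5, w=1) hits B1=T, B2=E, B3=F, B4=F, B6=F, B8=T
test 4 (k=0, u=4, w=4) hits B1=F, B2=E, B3=F, B4=T, B5=T, B8=F, B9=T, B10=E
test 5 (k=-1, u=1, w=3) hits B1=F, B2=E, B3=F, B4=F, B6=F, B8=F, B9=F, B10=E
test 6 (k=0, u=3, w=2) hits B1=F, B2=S, B3=F, B4=F, B6=F, B8=T
test 7 (k=1, u=4, w=1) hits B1=T, B2=E, B3=T, B8=T
test 8 (k=2, u=2, w=2) hits B1=F, B2=E, B3=F, B4=T, B5=F, B8=T
test 9 (k=0, u=5, w=2) hits B1=F, B2=E, B3=F, B4=F, B6=F, B8=T
test 10 (k=1, u=4, w=4) hits B1=F, B2=E, B3=T, B8=F, B9=T, B10=E
union over the pool: B1=T, B1=F, B2=S, B2=E, B3=T, B3=F, B4=T, B4=F, B5=T, B5=F, B6=F, B8=T, B8=F, B9=T, B9=F, B10=E
uncovered (4 of 20): B6=T, B7=T, B7=F, B10=S

Answer: 4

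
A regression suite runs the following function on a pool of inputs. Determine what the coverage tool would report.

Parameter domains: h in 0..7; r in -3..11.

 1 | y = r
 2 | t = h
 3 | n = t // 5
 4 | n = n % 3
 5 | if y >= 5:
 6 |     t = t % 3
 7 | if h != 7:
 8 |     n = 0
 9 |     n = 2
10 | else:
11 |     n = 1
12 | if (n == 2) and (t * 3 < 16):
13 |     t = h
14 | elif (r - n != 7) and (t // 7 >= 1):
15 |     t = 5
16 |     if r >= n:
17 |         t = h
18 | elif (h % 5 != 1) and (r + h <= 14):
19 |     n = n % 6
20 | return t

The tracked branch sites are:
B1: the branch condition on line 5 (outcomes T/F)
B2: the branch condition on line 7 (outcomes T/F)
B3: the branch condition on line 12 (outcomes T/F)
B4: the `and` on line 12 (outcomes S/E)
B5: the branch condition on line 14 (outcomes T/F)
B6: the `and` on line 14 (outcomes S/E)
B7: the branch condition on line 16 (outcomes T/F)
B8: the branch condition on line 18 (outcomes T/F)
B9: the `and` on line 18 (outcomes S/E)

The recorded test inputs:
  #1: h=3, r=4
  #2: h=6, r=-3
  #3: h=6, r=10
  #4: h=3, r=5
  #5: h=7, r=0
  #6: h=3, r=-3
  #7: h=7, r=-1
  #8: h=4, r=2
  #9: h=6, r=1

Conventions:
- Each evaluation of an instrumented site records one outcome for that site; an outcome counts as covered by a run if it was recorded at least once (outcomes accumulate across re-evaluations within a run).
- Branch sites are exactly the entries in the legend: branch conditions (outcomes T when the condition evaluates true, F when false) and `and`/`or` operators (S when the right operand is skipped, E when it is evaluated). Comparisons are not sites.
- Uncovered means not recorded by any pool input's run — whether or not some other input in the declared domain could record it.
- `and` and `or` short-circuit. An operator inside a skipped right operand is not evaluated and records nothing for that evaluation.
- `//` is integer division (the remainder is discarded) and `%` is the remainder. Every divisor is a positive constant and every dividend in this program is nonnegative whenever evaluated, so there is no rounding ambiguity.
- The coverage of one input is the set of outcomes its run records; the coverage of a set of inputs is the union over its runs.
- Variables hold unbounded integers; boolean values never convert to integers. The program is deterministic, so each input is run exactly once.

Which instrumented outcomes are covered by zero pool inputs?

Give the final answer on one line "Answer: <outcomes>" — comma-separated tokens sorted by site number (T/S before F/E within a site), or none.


test 1 (h=3, r=4) fires B1->F, B2->T, B4->E, B3->T; hits B1=F, B2=T, B3=T, B4=E
test 2 (h=6, r=-3) fires B1->F, B2->T, B4->E, B3->F, B6->E, B5->F, B9->S, B8->F; hits B1=F, B2=T, B3=F, B4=E, B5=F, B6=E, B8=F, B9=S
test 3 (h=6, r=10) fires B1->T, B2->T, B4->E, B3->T; hits B1=T, B2=T, B3=T, B4=E
test 4 (h=3, r=5) fires B1->T, B2->T, B4->E, B3->T; hits B1=T, B2=T, B3=T, B4=E
test 5 (h=7, r=0) fires B1->F, B2->F, B4->S, B3->F, B6->E, B5->T, B7->F; hits B1=F, B2=F, B3=F, B4=S, B5=T, B6=E, B7=F
test 6 (h=3, r=-3) fires B1->F, B2->T, B4->E, B3->T; hits B1=F, B2=T, B3=T, B4=E
test 7 (h=7, r=-1) fires B1->F, B2->F, B4->S, B3->F, B6->E, B5->T, B7->F; hits B1=F, B2=F, B3=F, B4=S, B5=T, B6=E, B7=F
test 8 (h=4, r=2) fires B1->F, B2->T, B4->E, B3->T; hits B1=F, B2=T, B3=T, B4=E
test 9 (h=6, r=1) fires B1->F, B2->T, B4->E, B3->F, B6->E, B5->F, B9->S, B8->F; hits B1=F, B2=T, B3=F, B4=E, B5=F, B6=E, B8=F, B9=S
union over the pool: B1=T, B1=F, B2=T, B2=F, B3=T, B3=F, B4=S, B4=E, B5=T, B5=F, B6=E, B7=F, B8=F, B9=S
uncovered (4 of 18): B6=S, B7=T, B8=T, B9=E
Answer: B6=S, B7=T, B8=T, B9=E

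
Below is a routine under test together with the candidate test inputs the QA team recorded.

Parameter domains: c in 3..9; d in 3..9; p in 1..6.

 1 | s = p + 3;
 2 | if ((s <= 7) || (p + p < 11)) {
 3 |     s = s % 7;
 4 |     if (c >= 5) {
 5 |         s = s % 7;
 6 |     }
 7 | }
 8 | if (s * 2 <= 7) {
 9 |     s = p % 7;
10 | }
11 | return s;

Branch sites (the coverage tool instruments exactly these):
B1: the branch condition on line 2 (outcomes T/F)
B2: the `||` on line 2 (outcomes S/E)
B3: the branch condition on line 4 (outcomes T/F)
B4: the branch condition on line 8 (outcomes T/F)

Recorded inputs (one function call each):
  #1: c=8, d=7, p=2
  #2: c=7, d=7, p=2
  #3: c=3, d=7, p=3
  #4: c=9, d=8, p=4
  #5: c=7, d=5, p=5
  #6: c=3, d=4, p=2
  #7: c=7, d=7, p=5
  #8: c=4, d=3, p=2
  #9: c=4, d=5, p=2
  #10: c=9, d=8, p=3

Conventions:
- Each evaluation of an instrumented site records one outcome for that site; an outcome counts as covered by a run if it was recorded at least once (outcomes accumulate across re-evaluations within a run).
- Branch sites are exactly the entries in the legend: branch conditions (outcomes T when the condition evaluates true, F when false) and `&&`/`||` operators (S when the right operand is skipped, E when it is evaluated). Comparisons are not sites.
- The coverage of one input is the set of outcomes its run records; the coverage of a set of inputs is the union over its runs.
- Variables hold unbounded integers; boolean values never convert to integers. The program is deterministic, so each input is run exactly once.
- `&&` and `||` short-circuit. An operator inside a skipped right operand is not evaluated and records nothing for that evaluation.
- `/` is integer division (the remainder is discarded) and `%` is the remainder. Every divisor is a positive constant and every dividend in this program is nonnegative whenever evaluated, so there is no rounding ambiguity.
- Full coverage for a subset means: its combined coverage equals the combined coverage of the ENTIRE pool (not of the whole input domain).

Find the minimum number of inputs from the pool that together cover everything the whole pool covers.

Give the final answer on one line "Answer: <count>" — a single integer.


test 1 (c=8, d=7, p=2) hits B1=T, B2=S, B3=T, B4=F
test 2 (c=7, d=7, p=2) hits B1=T, B2=S, B3=T, B4=F
test 3 (c=3, d=7, p=3) hits B1=T, B2=S, B3=F, B4=F
test 4 (c=9, d=8, p=4) hits B1=T, B2=S, B3=T, B4=T
test 5 (c=7, d=5, p=5) hits B1=T, B2=E, B3=T, B4=T
test 6 (c=3, d=4, p=2) hits B1=T, B2=S, B3=F, B4=F
test 7 (c=7, d=7, p=5) hits B1=T, B2=E, B3=T, B4=T
test 8 (c=4, d=3, p=2) hits B1=T, B2=S, B3=F, B4=F
test 9 (c=4, d=5, p=2) hits B1=T, B2=S, B3=F, B4=F
test 10 (c=9, d=8, p=3) hits B1=T, B2=S, B3=T, B4=F
union over all inputs: B1=T, B2=S, B2=E, B3=T, B3=F, B4=T, B4=F (7 outcomes)
no size-1 subset reaches all 7 outcomes (best union: 4/7)
size 2: inputs {3, 5} cover all 7 outcomes, and no lexicographically smaller subset of this size does
Answer: 2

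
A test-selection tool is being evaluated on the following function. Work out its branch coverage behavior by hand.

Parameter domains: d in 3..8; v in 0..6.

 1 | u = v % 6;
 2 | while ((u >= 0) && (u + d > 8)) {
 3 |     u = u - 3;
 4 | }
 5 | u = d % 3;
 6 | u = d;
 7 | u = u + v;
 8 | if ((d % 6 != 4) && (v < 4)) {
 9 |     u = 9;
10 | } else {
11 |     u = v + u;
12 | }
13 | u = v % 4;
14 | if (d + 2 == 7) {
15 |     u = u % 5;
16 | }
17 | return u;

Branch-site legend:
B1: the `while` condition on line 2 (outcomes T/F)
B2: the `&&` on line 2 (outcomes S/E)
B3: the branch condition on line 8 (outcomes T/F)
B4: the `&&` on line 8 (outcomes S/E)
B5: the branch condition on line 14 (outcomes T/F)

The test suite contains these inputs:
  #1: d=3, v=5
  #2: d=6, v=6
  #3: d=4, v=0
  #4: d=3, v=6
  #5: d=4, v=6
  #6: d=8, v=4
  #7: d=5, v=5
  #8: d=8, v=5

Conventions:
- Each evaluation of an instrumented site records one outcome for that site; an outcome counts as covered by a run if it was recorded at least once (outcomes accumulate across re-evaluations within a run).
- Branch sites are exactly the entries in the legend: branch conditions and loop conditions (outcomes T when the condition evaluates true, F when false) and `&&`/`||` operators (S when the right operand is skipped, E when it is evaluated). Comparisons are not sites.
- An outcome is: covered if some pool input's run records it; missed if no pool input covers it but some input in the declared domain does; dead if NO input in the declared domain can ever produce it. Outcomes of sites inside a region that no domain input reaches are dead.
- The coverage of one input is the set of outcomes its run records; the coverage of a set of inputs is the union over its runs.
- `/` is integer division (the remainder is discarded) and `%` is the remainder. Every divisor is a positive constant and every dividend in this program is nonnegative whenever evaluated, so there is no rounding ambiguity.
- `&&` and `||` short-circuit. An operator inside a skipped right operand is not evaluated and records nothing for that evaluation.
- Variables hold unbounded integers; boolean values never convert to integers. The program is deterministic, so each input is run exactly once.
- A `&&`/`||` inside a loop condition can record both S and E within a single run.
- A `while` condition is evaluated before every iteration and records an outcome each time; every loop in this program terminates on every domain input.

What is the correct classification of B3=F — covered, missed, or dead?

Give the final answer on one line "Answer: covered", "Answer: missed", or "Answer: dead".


B3=F is recorded by pool input(s) 1, 2, 3, 4, 5, 6, 7, 8 -> covered
Answer: covered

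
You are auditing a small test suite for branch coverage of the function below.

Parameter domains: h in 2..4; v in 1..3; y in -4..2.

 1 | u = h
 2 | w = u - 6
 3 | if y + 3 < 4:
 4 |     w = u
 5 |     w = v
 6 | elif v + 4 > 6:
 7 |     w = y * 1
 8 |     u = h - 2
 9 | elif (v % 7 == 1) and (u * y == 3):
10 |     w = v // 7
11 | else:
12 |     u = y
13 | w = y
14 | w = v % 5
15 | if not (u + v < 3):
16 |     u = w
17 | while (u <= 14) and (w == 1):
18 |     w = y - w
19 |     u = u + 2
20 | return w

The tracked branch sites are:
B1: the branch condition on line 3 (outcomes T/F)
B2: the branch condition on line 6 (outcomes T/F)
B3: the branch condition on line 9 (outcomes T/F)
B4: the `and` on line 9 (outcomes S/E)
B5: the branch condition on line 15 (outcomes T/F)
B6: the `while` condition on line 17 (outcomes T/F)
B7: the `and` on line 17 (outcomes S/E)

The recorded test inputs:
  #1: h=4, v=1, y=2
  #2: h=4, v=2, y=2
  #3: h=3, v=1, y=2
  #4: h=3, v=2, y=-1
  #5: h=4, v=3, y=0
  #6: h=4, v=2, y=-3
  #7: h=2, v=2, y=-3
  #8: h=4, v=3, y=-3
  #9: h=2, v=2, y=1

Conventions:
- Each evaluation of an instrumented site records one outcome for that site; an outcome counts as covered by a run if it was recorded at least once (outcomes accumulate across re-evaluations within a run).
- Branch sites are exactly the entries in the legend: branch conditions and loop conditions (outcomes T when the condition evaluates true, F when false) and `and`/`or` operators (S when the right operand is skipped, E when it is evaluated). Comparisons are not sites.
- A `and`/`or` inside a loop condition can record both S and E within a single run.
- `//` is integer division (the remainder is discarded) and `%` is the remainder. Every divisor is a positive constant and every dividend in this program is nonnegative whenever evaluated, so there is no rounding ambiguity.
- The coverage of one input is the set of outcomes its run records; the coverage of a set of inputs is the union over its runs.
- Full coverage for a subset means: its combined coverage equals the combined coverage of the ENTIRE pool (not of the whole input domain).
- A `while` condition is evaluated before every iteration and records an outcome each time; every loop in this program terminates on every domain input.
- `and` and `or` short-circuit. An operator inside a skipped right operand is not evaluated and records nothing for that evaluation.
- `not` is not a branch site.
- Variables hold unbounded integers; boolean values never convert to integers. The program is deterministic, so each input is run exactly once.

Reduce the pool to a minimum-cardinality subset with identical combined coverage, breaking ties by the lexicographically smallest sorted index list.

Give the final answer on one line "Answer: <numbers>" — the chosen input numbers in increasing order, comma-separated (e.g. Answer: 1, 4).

input #1 (h=4, v=1, y=2): covers B1=F, B2=F, B3=F, B4=E, B5=T, B6=T, B6=F, B7=S, B7=E
input #2 (h=4, v=2, y=2): covers B1=F, B2=F, B3=F, B4=S, B5=T, B6=F, B7=E
input #3 (h=3, v=1, y=2): covers B1=F, B2=F, B3=F, B4=E, B5=T, B6=T, B6=F, B7=S, B7=E
input #4 (h=3, v=2, y=-1): covers B1=T, B5=T, B6=F, B7=E
input #5 (h=4, v=3, y=0): covers B1=T, B5=T, B6=F, B7=E
input #6 (h=4, v=2, y=-3): covers B1=T, B5=T, B6=F, B7=E
input #7 (h=2, v=2, y=-3): covers B1=T, B5=T, B6=F, B7=E
input #8 (h=4, v=3, y=-3): covers B1=T, B5=T, B6=F, B7=E
input #9 (h=2, v=2, y=1): covers B1=F, B2=F, B3=F, B4=S, B5=T, B6=F, B7=E
pool-wide coverage (11 outcomes): B1=T, B1=F, B2=F, B3=F, B4=S, B4=E, B5=T, B6=T, B6=F, B7=S, B7=E
no size-1 subset reaches all 11 outcomes (best union: 9/11)
no size-2 subset reaches all 11 outcomes (best union: 10/11)
the canonical winner is {1, 2, 4}: size 3, full 11-outcome coverage, earliest index list among size-3 covers

Answer: 1, 2, 4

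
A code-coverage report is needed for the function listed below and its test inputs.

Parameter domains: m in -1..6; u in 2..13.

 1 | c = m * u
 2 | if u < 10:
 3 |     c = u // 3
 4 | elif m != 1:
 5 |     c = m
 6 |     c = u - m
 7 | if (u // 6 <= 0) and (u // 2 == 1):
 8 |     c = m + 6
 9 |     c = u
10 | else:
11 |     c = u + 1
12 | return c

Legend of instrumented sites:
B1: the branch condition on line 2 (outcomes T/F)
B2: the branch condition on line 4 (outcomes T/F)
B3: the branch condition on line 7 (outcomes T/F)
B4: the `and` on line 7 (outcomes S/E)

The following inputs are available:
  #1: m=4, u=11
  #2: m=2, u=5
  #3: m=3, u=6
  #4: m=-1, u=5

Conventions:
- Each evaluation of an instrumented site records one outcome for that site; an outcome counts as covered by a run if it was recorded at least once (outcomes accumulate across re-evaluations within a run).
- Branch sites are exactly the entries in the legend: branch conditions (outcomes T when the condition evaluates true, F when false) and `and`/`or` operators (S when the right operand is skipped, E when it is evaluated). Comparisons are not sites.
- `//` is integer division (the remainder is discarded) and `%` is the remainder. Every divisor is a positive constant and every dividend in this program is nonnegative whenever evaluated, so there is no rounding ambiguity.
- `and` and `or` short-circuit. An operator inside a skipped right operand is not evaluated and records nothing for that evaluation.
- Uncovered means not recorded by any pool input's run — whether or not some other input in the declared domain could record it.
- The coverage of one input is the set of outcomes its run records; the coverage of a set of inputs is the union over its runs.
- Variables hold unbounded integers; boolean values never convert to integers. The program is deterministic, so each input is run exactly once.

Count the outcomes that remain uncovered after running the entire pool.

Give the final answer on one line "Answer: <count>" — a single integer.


test 1 (m=4, u=11) hits B1=F, B2=T, B3=F, B4=S
test 2 (m=2, u=5) hits B1=T, B3=F, B4=E
test 3 (m=3, u=6) hits B1=T, B3=F, B4=S
test 4 (m=-1, u=5) hits B1=T, B3=F, B4=E
union over the pool: B1=T, B1=F, B2=T, B3=F, B4=S, B4=E
uncovered (2 of 8): B2=F, B3=T
Answer: 2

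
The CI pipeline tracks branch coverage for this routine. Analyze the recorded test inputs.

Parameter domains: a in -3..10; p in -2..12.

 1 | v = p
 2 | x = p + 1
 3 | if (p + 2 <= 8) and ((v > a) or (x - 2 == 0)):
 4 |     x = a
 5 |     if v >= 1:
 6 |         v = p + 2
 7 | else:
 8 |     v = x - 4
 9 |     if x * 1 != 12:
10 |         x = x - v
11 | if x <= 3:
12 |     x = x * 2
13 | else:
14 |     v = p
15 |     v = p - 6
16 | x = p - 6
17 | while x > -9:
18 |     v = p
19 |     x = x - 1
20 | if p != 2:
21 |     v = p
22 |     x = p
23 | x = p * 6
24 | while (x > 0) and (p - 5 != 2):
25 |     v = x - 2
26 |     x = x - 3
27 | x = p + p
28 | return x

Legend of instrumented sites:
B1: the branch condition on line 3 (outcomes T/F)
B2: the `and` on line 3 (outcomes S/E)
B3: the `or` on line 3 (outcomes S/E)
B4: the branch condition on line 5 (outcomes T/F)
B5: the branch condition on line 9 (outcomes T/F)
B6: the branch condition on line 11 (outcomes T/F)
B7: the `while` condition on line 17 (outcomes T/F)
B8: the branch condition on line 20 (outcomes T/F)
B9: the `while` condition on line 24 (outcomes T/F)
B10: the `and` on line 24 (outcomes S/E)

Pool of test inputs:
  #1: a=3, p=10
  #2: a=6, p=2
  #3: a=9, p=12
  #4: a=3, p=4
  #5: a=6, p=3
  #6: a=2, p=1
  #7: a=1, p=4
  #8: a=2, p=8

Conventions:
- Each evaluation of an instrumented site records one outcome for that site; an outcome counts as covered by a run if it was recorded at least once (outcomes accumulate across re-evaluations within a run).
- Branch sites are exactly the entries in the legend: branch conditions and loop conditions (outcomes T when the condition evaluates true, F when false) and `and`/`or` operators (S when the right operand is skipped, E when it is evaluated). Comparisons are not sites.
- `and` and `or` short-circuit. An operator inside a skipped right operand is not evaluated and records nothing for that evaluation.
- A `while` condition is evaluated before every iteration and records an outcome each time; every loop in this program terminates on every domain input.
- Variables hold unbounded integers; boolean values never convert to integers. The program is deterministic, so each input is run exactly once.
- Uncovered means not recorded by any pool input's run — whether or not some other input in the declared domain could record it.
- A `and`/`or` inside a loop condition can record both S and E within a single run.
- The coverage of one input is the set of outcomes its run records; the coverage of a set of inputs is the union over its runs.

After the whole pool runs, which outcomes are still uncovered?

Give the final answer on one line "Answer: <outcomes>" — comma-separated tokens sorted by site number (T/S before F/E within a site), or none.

input #1, a=3, p=10: outcomes B1=F, B2=S, B5=T, B6=F, B7=T, B7=F, B8=T, B9=T, B9=F, B10=S, B10=E
input #2, a=6, p=2: outcomes B1=F, B2=E, B3=E, B5=T, B6=F, B7=T, B7=F, B8=F, B9=T, B9=F, B10=S, B10=E
input #3, a=9, p=12: outcomes B1=F, B2=S, B5=T, B6=F, B7=T, B7=F, B8=T, B9=T, B9=F, B10=S, B10=E
input #4, a=3, p=4: outcomes B1=T, B2=E, B3=S, B4=T, B6=T, B7=T, B7=F, B8=T, B9=T, B9=F, B10=S, B10=E
input #5, a=6, p=3: outcomes B1=F, B2=E, B3=E, B5=T, B6=F, B7=T, B7=F, B8=T, B9=T, B9=F, B10=S, B10=E
input #6, a=2, p=1: outcomes B1=T, B2=E, B3=E, B4=T, B6=T, B7=T, B7=F, B8=T, B9=T, B9=F, B10=S, B10=E
input #7, a=1, p=4: outcomes B1=T, B2=E, B3=S, B4=T, B6=T, B7=T, B7=F, B8=T, B9=T, B9=F, B10=S, B10=E
input #8, a=2, p=8: outcomes B1=F, B2=S, B5=T, B6=F, B7=T, B7=F, B8=T, B9=T, B9=F, B10=S, B10=E
union over the pool: B1=T, B1=F, B2=S, B2=E, B3=S, B3=E, B4=T, B5=T, B6=T, B6=F, B7=T, B7=F, B8=T, B8=F, B9=T, B9=F, B10=S, B10=E
uncovered (2 of 20): B4=F, B5=F

Answer: B4=F, B5=F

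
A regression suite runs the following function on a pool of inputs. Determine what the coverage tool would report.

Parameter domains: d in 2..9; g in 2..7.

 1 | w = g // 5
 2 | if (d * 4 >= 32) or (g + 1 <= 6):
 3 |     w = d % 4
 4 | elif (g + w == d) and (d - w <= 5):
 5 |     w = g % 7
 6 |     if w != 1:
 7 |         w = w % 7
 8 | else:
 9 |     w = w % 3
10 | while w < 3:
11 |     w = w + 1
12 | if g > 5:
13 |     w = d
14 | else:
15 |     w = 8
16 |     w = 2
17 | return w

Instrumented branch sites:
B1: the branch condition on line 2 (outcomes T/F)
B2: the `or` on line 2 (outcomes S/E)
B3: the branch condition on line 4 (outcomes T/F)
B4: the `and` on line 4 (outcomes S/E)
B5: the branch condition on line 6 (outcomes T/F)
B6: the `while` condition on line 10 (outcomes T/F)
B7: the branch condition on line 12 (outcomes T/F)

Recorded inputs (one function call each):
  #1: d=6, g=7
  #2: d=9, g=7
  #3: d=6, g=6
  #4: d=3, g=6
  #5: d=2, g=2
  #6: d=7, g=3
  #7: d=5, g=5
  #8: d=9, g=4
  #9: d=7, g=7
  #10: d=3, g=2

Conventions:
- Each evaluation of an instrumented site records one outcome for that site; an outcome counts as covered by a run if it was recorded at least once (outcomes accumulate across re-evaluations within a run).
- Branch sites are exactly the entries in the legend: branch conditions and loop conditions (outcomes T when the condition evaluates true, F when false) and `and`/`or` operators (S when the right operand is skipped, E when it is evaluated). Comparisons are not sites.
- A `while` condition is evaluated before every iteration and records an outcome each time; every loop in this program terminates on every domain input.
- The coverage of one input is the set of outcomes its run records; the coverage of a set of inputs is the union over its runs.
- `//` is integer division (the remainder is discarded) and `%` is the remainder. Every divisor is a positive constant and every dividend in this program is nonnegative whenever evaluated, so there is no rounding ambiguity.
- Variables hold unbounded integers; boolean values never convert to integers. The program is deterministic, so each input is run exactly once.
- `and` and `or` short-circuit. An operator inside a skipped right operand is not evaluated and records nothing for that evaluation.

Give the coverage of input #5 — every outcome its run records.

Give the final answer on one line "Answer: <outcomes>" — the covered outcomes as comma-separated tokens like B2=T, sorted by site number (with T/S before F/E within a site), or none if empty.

Tracing the run of input #5 (d=2, g=2):
  B2->E, B1->T, B6->T, B6->F, B7->F
distinct outcomes covered: B1=T, B2=E, B6=T, B6=F, B7=F

Answer: B1=T, B2=E, B6=T, B6=F, B7=F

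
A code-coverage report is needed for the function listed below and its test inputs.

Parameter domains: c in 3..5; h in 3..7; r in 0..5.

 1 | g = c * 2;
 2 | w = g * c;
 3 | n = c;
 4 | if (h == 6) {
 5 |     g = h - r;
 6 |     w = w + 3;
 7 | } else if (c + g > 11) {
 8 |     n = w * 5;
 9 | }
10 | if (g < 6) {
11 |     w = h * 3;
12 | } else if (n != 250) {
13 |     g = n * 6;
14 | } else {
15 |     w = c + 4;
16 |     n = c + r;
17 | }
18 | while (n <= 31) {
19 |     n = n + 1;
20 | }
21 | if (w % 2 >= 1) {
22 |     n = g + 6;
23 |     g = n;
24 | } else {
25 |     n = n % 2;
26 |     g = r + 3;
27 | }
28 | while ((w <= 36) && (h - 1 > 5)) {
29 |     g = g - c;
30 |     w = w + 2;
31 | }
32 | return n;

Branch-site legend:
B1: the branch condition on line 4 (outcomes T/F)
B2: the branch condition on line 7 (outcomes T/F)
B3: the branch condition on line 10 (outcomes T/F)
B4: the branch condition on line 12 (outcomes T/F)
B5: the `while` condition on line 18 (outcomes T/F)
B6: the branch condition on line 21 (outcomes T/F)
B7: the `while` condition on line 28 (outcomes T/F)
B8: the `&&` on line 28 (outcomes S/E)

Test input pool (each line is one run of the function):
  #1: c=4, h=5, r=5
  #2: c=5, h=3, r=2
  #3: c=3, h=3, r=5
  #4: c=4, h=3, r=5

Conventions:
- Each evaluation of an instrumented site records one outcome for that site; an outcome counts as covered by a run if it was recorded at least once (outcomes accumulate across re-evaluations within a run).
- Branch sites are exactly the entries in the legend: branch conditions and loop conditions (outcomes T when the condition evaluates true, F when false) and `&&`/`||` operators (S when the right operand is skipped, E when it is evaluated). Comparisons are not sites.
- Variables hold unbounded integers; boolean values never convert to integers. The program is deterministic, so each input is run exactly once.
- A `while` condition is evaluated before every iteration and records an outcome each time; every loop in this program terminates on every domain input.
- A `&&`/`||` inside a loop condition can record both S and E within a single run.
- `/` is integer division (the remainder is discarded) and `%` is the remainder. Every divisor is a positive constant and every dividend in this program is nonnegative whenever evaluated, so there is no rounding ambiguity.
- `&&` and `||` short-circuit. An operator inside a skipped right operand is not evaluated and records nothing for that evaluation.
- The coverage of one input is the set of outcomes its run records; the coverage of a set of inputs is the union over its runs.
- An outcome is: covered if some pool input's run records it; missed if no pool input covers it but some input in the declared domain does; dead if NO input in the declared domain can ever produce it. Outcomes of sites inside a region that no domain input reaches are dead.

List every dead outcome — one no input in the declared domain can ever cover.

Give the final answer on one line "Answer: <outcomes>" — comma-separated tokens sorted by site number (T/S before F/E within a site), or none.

sweeping the full domain (90 inputs) for each outcome:
  reachable outcomes have witnesses, e.g. B1=T (e.g. c=3, h=6, r=0), B1=F (e.g. c=3, h=3, r=0), B2=T (e.g. c=4, h=3, r=0), B2=F (e.g. c=3, h=3, r=0)

Answer: none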